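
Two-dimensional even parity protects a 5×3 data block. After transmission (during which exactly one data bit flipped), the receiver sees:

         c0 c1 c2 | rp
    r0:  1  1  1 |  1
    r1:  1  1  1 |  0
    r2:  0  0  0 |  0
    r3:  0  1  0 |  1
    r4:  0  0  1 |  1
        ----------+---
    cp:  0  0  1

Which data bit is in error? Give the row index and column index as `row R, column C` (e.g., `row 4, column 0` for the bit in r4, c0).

Recompute each row's even parity and compare to rp:
  r0: data parity 1, sent rp 1 → ok
  r1: data parity 1, sent rp 0 → mismatch
  r2: data parity 0, sent rp 0 → ok
  r3: data parity 1, sent rp 1 → ok
  r4: data parity 1, sent rp 1 → ok
Recompute each column's even parity and compare to cp:
  c0: data parity 0, sent cp 0 → ok
  c1: data parity 1, sent cp 0 → mismatch
  c2: data parity 1, sent cp 1 → ok
Exactly one row (r1) and one column (c1) fail → the flipped bit is at their intersection.

row 1, column 1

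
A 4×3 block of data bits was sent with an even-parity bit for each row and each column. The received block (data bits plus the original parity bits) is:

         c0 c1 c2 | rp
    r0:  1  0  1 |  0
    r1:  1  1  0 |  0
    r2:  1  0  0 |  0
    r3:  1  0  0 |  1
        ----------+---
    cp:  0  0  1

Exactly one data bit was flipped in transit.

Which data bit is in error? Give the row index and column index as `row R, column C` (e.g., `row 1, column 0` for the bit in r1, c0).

Recompute each row's even parity and compare to rp:
  r0: data parity 0, sent rp 0 → ok
  r1: data parity 0, sent rp 0 → ok
  r2: data parity 1, sent rp 0 → mismatch
  r3: data parity 1, sent rp 1 → ok
Recompute each column's even parity and compare to cp:
  c0: data parity 0, sent cp 0 → ok
  c1: data parity 1, sent cp 0 → mismatch
  c2: data parity 1, sent cp 1 → ok
Exactly one row (r2) and one column (c1) fail → the flipped bit is at their intersection.

row 2, column 1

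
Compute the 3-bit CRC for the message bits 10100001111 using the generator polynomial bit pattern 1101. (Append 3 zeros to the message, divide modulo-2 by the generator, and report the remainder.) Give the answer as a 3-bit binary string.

110

Append 3 zeros: 10100001111000. Divide by 1101 (XOR where the leading bit is 1):
  pos 0: 1010 XOR 1101 = 0111
  pos 1: 1110 XOR 1101 = 0011
  pos 3: 1100 XOR 1101 = 0001
  pos 6: 1111 XOR 1101 = 0010
  pos 8: 1010 XOR 1101 = 0111
  pos 9: 1110 XOR 1101 = 0011
Remainder (last 3 bits) = 110. This is the CRC / FCS.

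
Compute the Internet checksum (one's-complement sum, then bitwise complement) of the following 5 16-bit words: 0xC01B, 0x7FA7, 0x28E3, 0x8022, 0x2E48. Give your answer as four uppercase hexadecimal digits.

E8EE

One's-complement addition (fold any carry out of bit 15 back into bit 0):
  0xC01B + 0x7FA7 = 0x13FC2 → wrap carry → 0x3FC3
  0x3FC3 + 0x28E3 = 0x068A6
  0x68A6 + 0x8022 = 0x0E8C8
  0xE8C8 + 0x2E48 = 0x11710 → wrap carry → 0x1711
One's-complement sum = 0x1711.
Checksum = ~0x1711 & 0xFFFF = 0xE8EE.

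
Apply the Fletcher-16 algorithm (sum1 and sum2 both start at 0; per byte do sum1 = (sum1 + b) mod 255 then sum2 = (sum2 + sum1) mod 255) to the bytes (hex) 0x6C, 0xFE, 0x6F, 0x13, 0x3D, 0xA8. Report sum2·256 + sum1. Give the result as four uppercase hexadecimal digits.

Running sums (mod 255):
  after byte 0 (0x6C): sum1=108, sum2=108
  after byte 1 (0xFE): sum1=107, sum2=215
  after byte 2 (0x6F): sum1=218, sum2=178
  after byte 3 (0x13): sum1=237, sum2=160
  after byte 4 (0x3D): sum1=43, sum2=203
  after byte 5 (0xA8): sum1=211, sum2=159
Checksum = sum2·256 + sum1 = 159·256 + 211 = 40915 = 0x9FD3.

9FD3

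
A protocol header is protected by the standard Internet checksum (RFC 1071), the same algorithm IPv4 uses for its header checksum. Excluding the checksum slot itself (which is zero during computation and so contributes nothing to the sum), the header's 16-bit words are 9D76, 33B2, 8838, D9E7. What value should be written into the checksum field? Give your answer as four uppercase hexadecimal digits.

One's-complement addition (fold any carry out of bit 15 back into bit 0):
  0x9D76 + 0x33B2 = 0x0D128
  0xD128 + 0x8838 = 0x15960 → wrap carry → 0x5961
  0x5961 + 0xD9E7 = 0x13348 → wrap carry → 0x3349
One's-complement sum = 0x3349.
Checksum = ~0x3349 & 0xFFFF = 0xCCB6.

CCB6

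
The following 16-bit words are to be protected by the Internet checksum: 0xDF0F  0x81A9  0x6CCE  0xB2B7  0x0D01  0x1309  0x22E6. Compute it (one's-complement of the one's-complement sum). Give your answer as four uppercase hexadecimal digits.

3CD0

One's-complement addition (fold any carry out of bit 15 back into bit 0):
  0xDF0F + 0x81A9 = 0x160B8 → wrap carry → 0x60B9
  0x60B9 + 0x6CCE = 0x0CD87
  0xCD87 + 0xB2B7 = 0x1803E → wrap carry → 0x803F
  0x803F + 0x0D01 = 0x08D40
  0x8D40 + 0x1309 = 0x0A049
  0xA049 + 0x22E6 = 0x0C32F
One's-complement sum = 0xC32F.
Checksum = ~0xC32F & 0xFFFF = 0x3CD0.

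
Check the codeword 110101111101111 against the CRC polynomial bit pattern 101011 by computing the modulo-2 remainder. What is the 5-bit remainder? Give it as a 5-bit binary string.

Modulo-2 division of 110101111101111 by 101011:
  pos 0: 110101 XOR 101011 = 011110
  pos 1: 111101 XOR 101011 = 010110
  pos 2: 101101 XOR 101011 = 000110
  pos 5: 110110 XOR 101011 = 011101
  pos 6: 111011 XOR 101011 = 010000
  pos 7: 100001 XOR 101011 = 001010
  pos 9: 101011 XOR 101011 = 000000
Remainder = 00000 (zero — the frame passes the CRC check).

00000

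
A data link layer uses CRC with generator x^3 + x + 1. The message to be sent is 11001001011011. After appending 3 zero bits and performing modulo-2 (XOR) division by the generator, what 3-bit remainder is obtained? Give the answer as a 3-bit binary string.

100

Append 3 zeros: 11001001011011000. Divide by 1011 (XOR where the leading bit is 1):
  pos 0: 1100 XOR 1011 = 0111
  pos 1: 1111 XOR 1011 = 0100
  pos 2: 1000 XOR 1011 = 0011
  pos 4: 1101 XOR 1011 = 0110
  pos 5: 1100 XOR 1011 = 0111
  pos 6: 1111 XOR 1011 = 0100
  pos 7: 1001 XOR 1011 = 0010
  pos 9: 1001 XOR 1011 = 0010
  pos 11: 1010 XOR 1011 = 0001
Remainder (last 3 bits) = 100. This is the CRC / FCS.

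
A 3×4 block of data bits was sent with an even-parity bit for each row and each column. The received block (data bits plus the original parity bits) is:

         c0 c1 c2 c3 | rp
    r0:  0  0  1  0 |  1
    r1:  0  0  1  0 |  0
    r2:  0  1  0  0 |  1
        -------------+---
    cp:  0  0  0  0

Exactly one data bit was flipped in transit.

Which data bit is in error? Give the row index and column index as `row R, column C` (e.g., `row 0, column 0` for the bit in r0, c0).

row 1, column 1

Recompute each row's even parity and compare to rp:
  r0: data parity 1, sent rp 1 → ok
  r1: data parity 1, sent rp 0 → mismatch
  r2: data parity 1, sent rp 1 → ok
Recompute each column's even parity and compare to cp:
  c0: data parity 0, sent cp 0 → ok
  c1: data parity 1, sent cp 0 → mismatch
  c2: data parity 0, sent cp 0 → ok
  c3: data parity 0, sent cp 0 → ok
Exactly one row (r1) and one column (c1) fail → the flipped bit is at their intersection.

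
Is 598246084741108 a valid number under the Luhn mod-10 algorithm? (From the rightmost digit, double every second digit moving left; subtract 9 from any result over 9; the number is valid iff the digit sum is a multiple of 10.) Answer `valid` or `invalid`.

From the right, keep odd positions and double even positions (subtract 9 from any doubled value over 9):
  doubled (positions 2,4,...): 0 2 5 7 3 4 9 → sum 30
  kept (positions 1,3,...): 8 1 4 4 0 4 8 5 → sum 34
Total = 64.
64 mod 10 = 4, so the number is invalid.

invalid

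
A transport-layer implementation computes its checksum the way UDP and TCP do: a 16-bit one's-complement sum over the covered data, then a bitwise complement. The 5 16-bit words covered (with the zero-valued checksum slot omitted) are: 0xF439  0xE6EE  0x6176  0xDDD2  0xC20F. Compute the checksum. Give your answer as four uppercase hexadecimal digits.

One's-complement addition (fold any carry out of bit 15 back into bit 0):
  0xF439 + 0xE6EE = 0x1DB27 → wrap carry → 0xDB28
  0xDB28 + 0x6176 = 0x13C9E → wrap carry → 0x3C9F
  0x3C9F + 0xDDD2 = 0x11A71 → wrap carry → 0x1A72
  0x1A72 + 0xC20F = 0x0DC81
One's-complement sum = 0xDC81.
Checksum = ~0xDC81 & 0xFFFF = 0x237E.

237E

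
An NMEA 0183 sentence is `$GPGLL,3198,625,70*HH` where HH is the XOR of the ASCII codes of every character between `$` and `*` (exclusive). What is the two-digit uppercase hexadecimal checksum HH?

49

XOR the ASCII codes of the payload characters:
  'G' = 0x47 → acc = 0x47
  'P' = 0x50 → acc = 0x17
  'G' = 0x47 → acc = 0x50
  'L' = 0x4C → acc = 0x1C
  'L' = 0x4C → acc = 0x50
  ',' = 0x2C → acc = 0x7C
  '3' = 0x33 → acc = 0x4F
  '1' = 0x31 → acc = 0x7E
  '9' = 0x39 → acc = 0x47
  '8' = 0x38 → acc = 0x7F
  ',' = 0x2C → acc = 0x53
  '6' = 0x36 → acc = 0x65
  '2' = 0x32 → acc = 0x57
  '5' = 0x35 → acc = 0x62
  ',' = 0x2C → acc = 0x4E
  '7' = 0x37 → acc = 0x79
  '0' = 0x30 → acc = 0x49
Checksum = 0x49.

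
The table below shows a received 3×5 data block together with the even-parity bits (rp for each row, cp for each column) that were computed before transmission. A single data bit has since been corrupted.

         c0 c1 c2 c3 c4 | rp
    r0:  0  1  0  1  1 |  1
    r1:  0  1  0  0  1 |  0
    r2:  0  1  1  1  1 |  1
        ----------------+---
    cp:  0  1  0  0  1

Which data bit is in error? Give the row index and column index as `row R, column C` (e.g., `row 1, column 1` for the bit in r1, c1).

Recompute each row's even parity and compare to rp:
  r0: data parity 1, sent rp 1 → ok
  r1: data parity 0, sent rp 0 → ok
  r2: data parity 0, sent rp 1 → mismatch
Recompute each column's even parity and compare to cp:
  c0: data parity 0, sent cp 0 → ok
  c1: data parity 1, sent cp 1 → ok
  c2: data parity 1, sent cp 0 → mismatch
  c3: data parity 0, sent cp 0 → ok
  c4: data parity 1, sent cp 1 → ok
Exactly one row (r2) and one column (c2) fail → the flipped bit is at their intersection.

row 2, column 2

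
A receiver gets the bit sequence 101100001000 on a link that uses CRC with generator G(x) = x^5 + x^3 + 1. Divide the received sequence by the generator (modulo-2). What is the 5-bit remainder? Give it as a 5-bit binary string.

Modulo-2 division of 101100001000 by 101001:
  pos 0: 101100 XOR 101001 = 000101
  pos 3: 101001 XOR 101001 = 000000
Remainder = 00000 (zero — the frame passes the CRC check).

00000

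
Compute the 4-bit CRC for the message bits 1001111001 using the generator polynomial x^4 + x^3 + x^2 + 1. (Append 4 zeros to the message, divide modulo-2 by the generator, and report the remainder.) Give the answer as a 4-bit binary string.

Append 4 zeros: 10011110010000. Divide by 11101 (XOR where the leading bit is 1):
  pos 0: 10011 XOR 11101 = 01110
  pos 1: 11101 XOR 11101 = 00000
  pos 6: 10010 XOR 11101 = 01111
  pos 7: 11110 XOR 11101 = 00011
Remainder (last 4 bits) = 1100. This is the CRC / FCS.

1100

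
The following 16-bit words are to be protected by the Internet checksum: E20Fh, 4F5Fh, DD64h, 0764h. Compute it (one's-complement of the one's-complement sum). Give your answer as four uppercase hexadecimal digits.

One's-complement addition (fold any carry out of bit 15 back into bit 0):
  0xE20F + 0x4F5F = 0x1316E → wrap carry → 0x316F
  0x316F + 0xDD64 = 0x10ED3 → wrap carry → 0x0ED4
  0x0ED4 + 0x0764 = 0x01638
One's-complement sum = 0x1638.
Checksum = ~0x1638 & 0xFFFF = 0xE9C7.

E9C7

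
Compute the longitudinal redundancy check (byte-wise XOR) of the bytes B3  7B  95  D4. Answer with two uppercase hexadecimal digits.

89

XOR the bytes together:
  start with 0xB3
  0xB3 ⊕ 0x7B = 0xC8
  0xC8 ⊕ 0x95 = 0x5D
  0x5D ⊕ 0xD4 = 0x89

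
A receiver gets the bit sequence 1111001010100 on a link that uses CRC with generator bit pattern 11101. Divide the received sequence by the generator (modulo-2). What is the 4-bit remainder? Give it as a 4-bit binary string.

0001

Modulo-2 division of 1111001010100 by 11101:
  pos 0: 11110 XOR 11101 = 00011
  pos 3: 11010 XOR 11101 = 00111
  pos 5: 11110 XOR 11101 = 00011
  pos 8: 11100 XOR 11101 = 00001
Remainder = 0001 (nonzero — an error is detected).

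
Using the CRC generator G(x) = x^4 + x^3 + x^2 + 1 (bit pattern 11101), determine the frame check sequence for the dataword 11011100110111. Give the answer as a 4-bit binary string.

Append 4 zeros: 110111001101110000. Divide by 11101 (XOR where the leading bit is 1):
  pos 0: 11011 XOR 11101 = 00110
  pos 2: 11010 XOR 11101 = 00111
  pos 4: 11101 XOR 11101 = 00000
  pos 9: 10111 XOR 11101 = 01010
  pos 10: 10100 XOR 11101 = 01001
  pos 11: 10010 XOR 11101 = 01111
  pos 12: 11110 XOR 11101 = 00011
Remainder (last 4 bits) = 0110. This is the CRC / FCS.

0110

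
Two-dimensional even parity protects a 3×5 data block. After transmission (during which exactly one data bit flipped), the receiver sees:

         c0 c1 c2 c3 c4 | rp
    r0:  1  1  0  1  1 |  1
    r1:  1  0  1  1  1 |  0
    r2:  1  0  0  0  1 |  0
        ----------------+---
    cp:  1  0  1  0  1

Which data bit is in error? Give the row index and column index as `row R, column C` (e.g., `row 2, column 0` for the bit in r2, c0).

row 0, column 1

Recompute each row's even parity and compare to rp:
  r0: data parity 0, sent rp 1 → mismatch
  r1: data parity 0, sent rp 0 → ok
  r2: data parity 0, sent rp 0 → ok
Recompute each column's even parity and compare to cp:
  c0: data parity 1, sent cp 1 → ok
  c1: data parity 1, sent cp 0 → mismatch
  c2: data parity 1, sent cp 1 → ok
  c3: data parity 0, sent cp 0 → ok
  c4: data parity 1, sent cp 1 → ok
Exactly one row (r0) and one column (c1) fail → the flipped bit is at their intersection.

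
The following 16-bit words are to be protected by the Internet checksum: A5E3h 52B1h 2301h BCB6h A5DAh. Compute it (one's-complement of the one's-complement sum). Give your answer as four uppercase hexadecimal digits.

One's-complement addition (fold any carry out of bit 15 back into bit 0):
  0xA5E3 + 0x52B1 = 0x0F894
  0xF894 + 0x2301 = 0x11B95 → wrap carry → 0x1B96
  0x1B96 + 0xBCB6 = 0x0D84C
  0xD84C + 0xA5DA = 0x17E26 → wrap carry → 0x7E27
One's-complement sum = 0x7E27.
Checksum = ~0x7E27 & 0xFFFF = 0x81D8.

81D8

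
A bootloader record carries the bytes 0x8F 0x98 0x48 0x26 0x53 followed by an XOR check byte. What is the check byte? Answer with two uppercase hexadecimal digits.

XOR the bytes together:
  start with 0x8F
  0x8F ⊕ 0x98 = 0x17
  0x17 ⊕ 0x48 = 0x5F
  0x5F ⊕ 0x26 = 0x79
  0x79 ⊕ 0x53 = 0x2A

2A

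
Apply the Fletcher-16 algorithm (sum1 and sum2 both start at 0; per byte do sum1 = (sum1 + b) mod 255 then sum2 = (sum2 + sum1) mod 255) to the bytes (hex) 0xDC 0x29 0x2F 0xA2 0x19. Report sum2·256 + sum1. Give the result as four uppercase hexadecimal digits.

E0F0

Running sums (mod 255):
  after byte 0 (0xDC): sum1=220, sum2=220
  after byte 1 (0x29): sum1=6, sum2=226
  after byte 2 (0x2F): sum1=53, sum2=24
  after byte 3 (0xA2): sum1=215, sum2=239
  after byte 4 (0x19): sum1=240, sum2=224
Checksum = sum2·256 + sum1 = 224·256 + 240 = 57584 = 0xE0F0.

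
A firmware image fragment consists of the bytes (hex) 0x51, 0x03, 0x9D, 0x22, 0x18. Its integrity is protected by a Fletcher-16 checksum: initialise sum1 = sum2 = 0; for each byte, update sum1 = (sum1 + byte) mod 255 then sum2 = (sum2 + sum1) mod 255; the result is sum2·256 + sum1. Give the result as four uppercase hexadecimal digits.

Running sums (mod 255):
  after byte 0 (0x51): sum1=81, sum2=81
  after byte 1 (0x03): sum1=84, sum2=165
  after byte 2 (0x9D): sum1=241, sum2=151
  after byte 3 (0x22): sum1=20, sum2=171
  after byte 4 (0x18): sum1=44, sum2=215
Checksum = sum2·256 + sum1 = 215·256 + 44 = 55084 = 0xD72C.

D72C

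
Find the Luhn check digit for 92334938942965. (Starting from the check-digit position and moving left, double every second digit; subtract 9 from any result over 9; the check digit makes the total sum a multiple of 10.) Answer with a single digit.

Partial digits right→left: 5 6 9 2 4 9 8 3 9 4 3 3 2 9
Double every second digit counting from the check-digit position (so the 1st, 3rd, 5th, ... of the partial from the right).
  doubled (with −9 where >9): 1 9 8 7 9 6 4 → sum 44
  kept as-is: 6 2 9 3 4 3 9 → sum 36
Total = 44 + 36 = 80.
Check digit = (10 − (80 mod 10)) mod 10 = 0.

0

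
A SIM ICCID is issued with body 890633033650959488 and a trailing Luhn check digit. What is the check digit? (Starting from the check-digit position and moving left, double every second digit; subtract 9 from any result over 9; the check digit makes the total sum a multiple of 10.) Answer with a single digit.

2

Partial digits right→left: 8 8 4 9 5 9 0 5 6 3 3 0 3 3 6 0 9 8
Double every second digit counting from the check-digit position (so the 1st, 3rd, 5th, ... of the partial from the right).
  doubled (with −9 where >9): 7 8 1 0 3 6 6 3 9 → sum 43
  kept as-is: 8 9 9 5 3 0 3 0 8 → sum 45
Total = 43 + 45 = 88.
Check digit = (10 − (88 mod 10)) mod 10 = 2.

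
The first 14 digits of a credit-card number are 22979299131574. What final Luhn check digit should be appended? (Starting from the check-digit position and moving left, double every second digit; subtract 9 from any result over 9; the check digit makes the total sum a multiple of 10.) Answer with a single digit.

Partial digits right→left: 4 7 5 1 3 1 9 9 2 9 7 9 2 2
Double every second digit counting from the check-digit position (so the 1st, 3rd, 5th, ... of the partial from the right).
  doubled (with −9 where >9): 8 1 6 9 4 5 4 → sum 37
  kept as-is: 7 1 1 9 9 9 2 → sum 38
Total = 37 + 38 = 75.
Check digit = (10 − (75 mod 10)) mod 10 = 5.

5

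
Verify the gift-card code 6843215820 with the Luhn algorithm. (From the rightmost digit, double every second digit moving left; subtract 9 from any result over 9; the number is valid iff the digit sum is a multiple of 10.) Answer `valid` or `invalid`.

valid

From the right, keep odd positions and double even positions (subtract 9 from any doubled value over 9):
  doubled (positions 2,4,...): 4 1 4 8 3 → sum 20
  kept (positions 1,3,...): 0 8 1 3 8 → sum 20
Total = 40.
40 mod 10 = 0, so the number is valid.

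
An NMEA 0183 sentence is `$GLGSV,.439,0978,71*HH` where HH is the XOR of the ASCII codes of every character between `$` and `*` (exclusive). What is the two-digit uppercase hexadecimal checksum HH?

XOR the ASCII codes of the payload characters:
  'G' = 0x47 → acc = 0x47
  'L' = 0x4C → acc = 0x0B
  'G' = 0x47 → acc = 0x4C
  'S' = 0x53 → acc = 0x1F
  'V' = 0x56 → acc = 0x49
  ',' = 0x2C → acc = 0x65
  '.' = 0x2E → acc = 0x4B
  '4' = 0x34 → acc = 0x7F
  '3' = 0x33 → acc = 0x4C
  '9' = 0x39 → acc = 0x75
  ',' = 0x2C → acc = 0x59
  '0' = 0x30 → acc = 0x69
  '9' = 0x39 → acc = 0x50
  '7' = 0x37 → acc = 0x67
  '8' = 0x38 → acc = 0x5F
  ',' = 0x2C → acc = 0x73
  '7' = 0x37 → acc = 0x44
  '1' = 0x31 → acc = 0x75
Checksum = 0x75.

75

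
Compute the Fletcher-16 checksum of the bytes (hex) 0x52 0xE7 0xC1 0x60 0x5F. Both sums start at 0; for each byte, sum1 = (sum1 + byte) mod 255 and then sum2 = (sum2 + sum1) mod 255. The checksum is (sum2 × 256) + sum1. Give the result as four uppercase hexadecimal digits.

A0BB

Running sums (mod 255):
  after byte 0 (0x52): sum1=82, sum2=82
  after byte 1 (0xE7): sum1=58, sum2=140
  after byte 2 (0xC1): sum1=251, sum2=136
  after byte 3 (0x60): sum1=92, sum2=228
  after byte 4 (0x5F): sum1=187, sum2=160
Checksum = sum2·256 + sum1 = 160·256 + 187 = 41147 = 0xA0BB.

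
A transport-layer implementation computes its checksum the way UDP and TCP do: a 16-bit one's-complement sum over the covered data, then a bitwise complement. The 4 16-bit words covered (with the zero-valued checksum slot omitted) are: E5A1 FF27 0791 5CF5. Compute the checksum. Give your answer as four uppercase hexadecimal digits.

B6AF

One's-complement addition (fold any carry out of bit 15 back into bit 0):
  0xE5A1 + 0xFF27 = 0x1E4C8 → wrap carry → 0xE4C9
  0xE4C9 + 0x0791 = 0x0EC5A
  0xEC5A + 0x5CF5 = 0x1494F → wrap carry → 0x4950
One's-complement sum = 0x4950.
Checksum = ~0x4950 & 0xFFFF = 0xB6AF.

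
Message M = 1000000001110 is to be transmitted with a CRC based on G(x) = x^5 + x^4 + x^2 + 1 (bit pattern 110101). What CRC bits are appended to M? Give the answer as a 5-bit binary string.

00110

Append 5 zeros: 100000000111000000. Divide by 110101 (XOR where the leading bit is 1):
  pos 0: 100000 XOR 110101 = 010101
  pos 1: 101010 XOR 110101 = 011111
  pos 2: 111110 XOR 110101 = 001011
  pos 4: 101101 XOR 110101 = 011000
  pos 5: 110001 XOR 110101 = 000100
  pos 8: 100100 XOR 110101 = 010001
  pos 9: 100010 XOR 110101 = 010111
  pos 10: 101110 XOR 110101 = 011011
  pos 11: 110110 XOR 110101 = 000011
Remainder (last 5 bits) = 00110. This is the CRC / FCS.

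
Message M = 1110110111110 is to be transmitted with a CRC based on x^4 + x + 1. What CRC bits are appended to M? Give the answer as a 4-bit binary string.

Append 4 zeros: 11101101111100000. Divide by 10011 (XOR where the leading bit is 1):
  pos 0: 11101 XOR 10011 = 01110
  pos 1: 11101 XOR 10011 = 01110
  pos 2: 11100 XOR 10011 = 01111
  pos 3: 11111 XOR 10011 = 01100
  pos 4: 11001 XOR 10011 = 01010
  pos 5: 10101 XOR 10011 = 00110
  pos 7: 11011 XOR 10011 = 01000
  pos 8: 10000 XOR 10011 = 00011
  pos 11: 11000 XOR 10011 = 01011
  pos 12: 10110 XOR 10011 = 00101
Remainder (last 4 bits) = 0101. This is the CRC / FCS.

0101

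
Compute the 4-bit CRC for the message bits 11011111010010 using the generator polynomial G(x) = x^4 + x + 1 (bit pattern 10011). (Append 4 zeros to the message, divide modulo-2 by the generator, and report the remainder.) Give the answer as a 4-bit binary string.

Append 4 zeros: 110111110100100000. Divide by 10011 (XOR where the leading bit is 1):
  pos 0: 11011 XOR 10011 = 01000
  pos 1: 10001 XOR 10011 = 00010
  pos 4: 10110 XOR 10011 = 00101
  pos 6: 10110 XOR 10011 = 00101
  pos 8: 10101 XOR 10011 = 00110
  pos 10: 11000 XOR 10011 = 01011
  pos 11: 10110 XOR 10011 = 00101
  pos 13: 10100 XOR 10011 = 00111
Remainder (last 4 bits) = 0111. This is the CRC / FCS.

0111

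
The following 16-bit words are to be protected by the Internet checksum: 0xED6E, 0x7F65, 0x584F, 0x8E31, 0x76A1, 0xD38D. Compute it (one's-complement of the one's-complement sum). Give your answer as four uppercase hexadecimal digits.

One's-complement addition (fold any carry out of bit 15 back into bit 0):
  0xED6E + 0x7F65 = 0x16CD3 → wrap carry → 0x6CD4
  0x6CD4 + 0x584F = 0x0C523
  0xC523 + 0x8E31 = 0x15354 → wrap carry → 0x5355
  0x5355 + 0x76A1 = 0x0C9F6
  0xC9F6 + 0xD38D = 0x19D83 → wrap carry → 0x9D84
One's-complement sum = 0x9D84.
Checksum = ~0x9D84 & 0xFFFF = 0x627B.

627B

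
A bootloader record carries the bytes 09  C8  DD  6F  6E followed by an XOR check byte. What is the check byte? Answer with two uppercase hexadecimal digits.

1D

XOR the bytes together:
  start with 0x09
  0x09 ⊕ 0xC8 = 0xC1
  0xC1 ⊕ 0xDD = 0x1C
  0x1C ⊕ 0x6F = 0x73
  0x73 ⊕ 0x6E = 0x1D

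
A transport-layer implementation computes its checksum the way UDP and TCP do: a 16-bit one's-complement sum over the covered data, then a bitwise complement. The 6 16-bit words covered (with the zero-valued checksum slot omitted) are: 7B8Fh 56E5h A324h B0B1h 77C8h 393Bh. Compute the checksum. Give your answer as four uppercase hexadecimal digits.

One's-complement addition (fold any carry out of bit 15 back into bit 0):
  0x7B8F + 0x56E5 = 0x0D274
  0xD274 + 0xA324 = 0x17598 → wrap carry → 0x7599
  0x7599 + 0xB0B1 = 0x1264A → wrap carry → 0x264B
  0x264B + 0x77C8 = 0x09E13
  0x9E13 + 0x393B = 0x0D74E
One's-complement sum = 0xD74E.
Checksum = ~0xD74E & 0xFFFF = 0x28B1.

28B1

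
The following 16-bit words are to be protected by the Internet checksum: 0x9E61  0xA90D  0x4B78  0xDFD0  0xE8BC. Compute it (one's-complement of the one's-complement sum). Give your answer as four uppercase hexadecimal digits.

One's-complement addition (fold any carry out of bit 15 back into bit 0):
  0x9E61 + 0xA90D = 0x1476E → wrap carry → 0x476F
  0x476F + 0x4B78 = 0x092E7
  0x92E7 + 0xDFD0 = 0x172B7 → wrap carry → 0x72B8
  0x72B8 + 0xE8BC = 0x15B74 → wrap carry → 0x5B75
One's-complement sum = 0x5B75.
Checksum = ~0x5B75 & 0xFFFF = 0xA48A.

A48A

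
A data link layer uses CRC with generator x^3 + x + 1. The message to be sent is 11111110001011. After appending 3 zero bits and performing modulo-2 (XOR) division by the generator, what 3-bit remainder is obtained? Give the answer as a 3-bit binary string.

Append 3 zeros: 11111110001011000. Divide by 1011 (XOR where the leading bit is 1):
  pos 0: 1111 XOR 1011 = 0100
  pos 1: 1001 XOR 1011 = 0010
  pos 3: 1011 XOR 1011 = 0000
  pos 10: 1011 XOR 1011 = 0000
Remainder (last 3 bits) = 000. This is the CRC / FCS.

000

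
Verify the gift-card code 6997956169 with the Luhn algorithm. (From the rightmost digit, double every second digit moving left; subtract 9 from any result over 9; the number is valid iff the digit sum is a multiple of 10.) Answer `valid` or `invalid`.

invalid

From the right, keep odd positions and double even positions (subtract 9 from any doubled value over 9):
  doubled (positions 2,4,...): 3 3 9 9 3 → sum 27
  kept (positions 1,3,...): 9 1 5 7 9 → sum 31
Total = 58.
58 mod 10 = 8, so the number is invalid.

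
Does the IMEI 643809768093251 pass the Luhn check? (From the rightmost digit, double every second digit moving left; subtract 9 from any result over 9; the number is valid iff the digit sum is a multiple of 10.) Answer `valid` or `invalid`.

From the right, keep odd positions and double even positions (subtract 9 from any doubled value over 9):
  doubled (positions 2,4,...): 1 6 0 3 9 7 8 → sum 34
  kept (positions 1,3,...): 1 2 9 8 7 0 3 6 → sum 36
Total = 70.
70 mod 10 = 0, so the number is valid.

valid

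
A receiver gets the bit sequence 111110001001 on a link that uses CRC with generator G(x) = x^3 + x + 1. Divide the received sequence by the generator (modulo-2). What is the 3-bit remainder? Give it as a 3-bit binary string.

000

Modulo-2 division of 111110001001 by 1011:
  pos 0: 1111 XOR 1011 = 0100
  pos 1: 1001 XOR 1011 = 0010
  pos 3: 1000 XOR 1011 = 0011
  pos 5: 1101 XOR 1011 = 0110
  pos 6: 1100 XOR 1011 = 0111
  pos 7: 1110 XOR 1011 = 0101
  pos 8: 1011 XOR 1011 = 0000
Remainder = 000 (zero — the frame passes the CRC check).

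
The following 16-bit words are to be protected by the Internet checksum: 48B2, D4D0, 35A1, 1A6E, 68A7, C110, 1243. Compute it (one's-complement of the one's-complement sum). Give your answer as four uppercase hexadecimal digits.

5672

One's-complement addition (fold any carry out of bit 15 back into bit 0):
  0x48B2 + 0xD4D0 = 0x11D82 → wrap carry → 0x1D83
  0x1D83 + 0x35A1 = 0x05324
  0x5324 + 0x1A6E = 0x06D92
  0x6D92 + 0x68A7 = 0x0D639
  0xD639 + 0xC110 = 0x19749 → wrap carry → 0x974A
  0x974A + 0x1243 = 0x0A98D
One's-complement sum = 0xA98D.
Checksum = ~0xA98D & 0xFFFF = 0x5672.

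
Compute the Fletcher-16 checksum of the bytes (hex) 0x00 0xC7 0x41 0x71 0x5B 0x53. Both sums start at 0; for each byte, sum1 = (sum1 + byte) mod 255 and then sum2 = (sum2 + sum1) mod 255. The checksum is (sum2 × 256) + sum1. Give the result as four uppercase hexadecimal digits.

Running sums (mod 255):
  after byte 0 (0x00): sum1=0, sum2=0
  after byte 1 (0xC7): sum1=199, sum2=199
  after byte 2 (0x41): sum1=9, sum2=208
  after byte 3 (0x71): sum1=122, sum2=75
  after byte 4 (0x5B): sum1=213, sum2=33
  after byte 5 (0x53): sum1=41, sum2=74
Checksum = sum2·256 + sum1 = 74·256 + 41 = 18985 = 0x4A29.

4A29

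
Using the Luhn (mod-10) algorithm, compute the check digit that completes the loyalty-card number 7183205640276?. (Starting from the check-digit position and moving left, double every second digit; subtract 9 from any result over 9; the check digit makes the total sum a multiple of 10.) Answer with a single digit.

Partial digits right→left: 6 7 2 0 4 6 5 0 2 3 8 1 7
Double every second digit counting from the check-digit position (so the 1st, 3rd, 5th, ... of the partial from the right).
  doubled (with −9 where >9): 3 4 8 1 4 7 5 → sum 32
  kept as-is: 7 0 6 0 3 1 → sum 17
Total = 32 + 17 = 49.
Check digit = (10 − (49 mod 10)) mod 10 = 1.

1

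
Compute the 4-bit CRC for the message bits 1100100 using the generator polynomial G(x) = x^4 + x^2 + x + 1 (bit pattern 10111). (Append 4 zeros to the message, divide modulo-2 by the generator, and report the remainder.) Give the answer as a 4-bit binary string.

0111

Append 4 zeros: 11001000000. Divide by 10111 (XOR where the leading bit is 1):
  pos 0: 11001 XOR 10111 = 01110
  pos 1: 11100 XOR 10111 = 01011
  pos 2: 10110 XOR 10111 = 00001
  pos 6: 10000 XOR 10111 = 00111
Remainder (last 4 bits) = 0111. This is the CRC / FCS.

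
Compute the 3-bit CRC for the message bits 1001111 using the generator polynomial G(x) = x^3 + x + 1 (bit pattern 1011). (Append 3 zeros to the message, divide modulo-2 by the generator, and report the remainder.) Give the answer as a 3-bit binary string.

011

Append 3 zeros: 1001111000. Divide by 1011 (XOR where the leading bit is 1):
  pos 0: 1001 XOR 1011 = 0010
  pos 2: 1011 XOR 1011 = 0000
  pos 6: 1000 XOR 1011 = 0011
Remainder (last 3 bits) = 011. This is the CRC / FCS.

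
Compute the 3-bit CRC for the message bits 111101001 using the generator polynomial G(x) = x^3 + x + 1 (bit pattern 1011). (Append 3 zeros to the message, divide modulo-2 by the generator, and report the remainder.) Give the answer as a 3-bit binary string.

101

Append 3 zeros: 111101001000. Divide by 1011 (XOR where the leading bit is 1):
  pos 0: 1111 XOR 1011 = 0100
  pos 1: 1000 XOR 1011 = 0011
  pos 3: 1110 XOR 1011 = 0101
  pos 4: 1010 XOR 1011 = 0001
  pos 7: 1100 XOR 1011 = 0111
  pos 8: 1110 XOR 1011 = 0101
Remainder (last 3 bits) = 101. This is the CRC / FCS.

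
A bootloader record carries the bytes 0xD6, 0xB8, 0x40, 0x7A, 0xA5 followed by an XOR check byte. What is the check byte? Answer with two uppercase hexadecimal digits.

F1

XOR the bytes together:
  start with 0xD6
  0xD6 ⊕ 0xB8 = 0x6E
  0x6E ⊕ 0x40 = 0x2E
  0x2E ⊕ 0x7A = 0x54
  0x54 ⊕ 0xA5 = 0xF1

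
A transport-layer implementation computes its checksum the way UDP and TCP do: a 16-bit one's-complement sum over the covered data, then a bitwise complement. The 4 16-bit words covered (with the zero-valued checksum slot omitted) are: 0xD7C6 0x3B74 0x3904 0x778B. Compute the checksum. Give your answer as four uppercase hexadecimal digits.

3C35

One's-complement addition (fold any carry out of bit 15 back into bit 0):
  0xD7C6 + 0x3B74 = 0x1133A → wrap carry → 0x133B
  0x133B + 0x3904 = 0x04C3F
  0x4C3F + 0x778B = 0x0C3CA
One's-complement sum = 0xC3CA.
Checksum = ~0xC3CA & 0xFFFF = 0x3C35.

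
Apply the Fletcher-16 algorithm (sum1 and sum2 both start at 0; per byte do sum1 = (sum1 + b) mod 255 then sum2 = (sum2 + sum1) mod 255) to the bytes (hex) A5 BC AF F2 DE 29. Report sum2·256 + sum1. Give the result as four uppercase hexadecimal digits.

100D

Running sums (mod 255):
  after byte 0 (A5): sum1=165, sum2=165
  after byte 1 (BC): sum1=98, sum2=8
  after byte 2 (AF): sum1=18, sum2=26
  after byte 3 (F2): sum1=5, sum2=31
  after byte 4 (DE): sum1=227, sum2=3
  after byte 5 (29): sum1=13, sum2=16
Checksum = sum2·256 + sum1 = 16·256 + 13 = 4109 = 0x100D.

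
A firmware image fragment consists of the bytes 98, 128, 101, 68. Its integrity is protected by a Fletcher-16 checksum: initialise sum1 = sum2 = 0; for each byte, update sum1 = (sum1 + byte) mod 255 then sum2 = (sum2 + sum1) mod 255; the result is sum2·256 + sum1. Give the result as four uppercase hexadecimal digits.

Running sums (mod 255):
  after byte 0 (98): sum1=98, sum2=98
  after byte 1 (128): sum1=226, sum2=69
  after byte 2 (101): sum1=72, sum2=141
  after byte 3 (68): sum1=140, sum2=26
Checksum = sum2·256 + sum1 = 26·256 + 140 = 6796 = 0x1A8C.

1A8C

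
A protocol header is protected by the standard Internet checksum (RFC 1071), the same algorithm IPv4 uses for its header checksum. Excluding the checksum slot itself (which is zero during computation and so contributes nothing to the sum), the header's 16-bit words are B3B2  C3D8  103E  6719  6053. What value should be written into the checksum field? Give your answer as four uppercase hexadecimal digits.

One's-complement addition (fold any carry out of bit 15 back into bit 0):
  0xB3B2 + 0xC3D8 = 0x1778A → wrap carry → 0x778B
  0x778B + 0x103E = 0x087C9
  0x87C9 + 0x6719 = 0x0EEE2
  0xEEE2 + 0x6053 = 0x14F35 → wrap carry → 0x4F36
One's-complement sum = 0x4F36.
Checksum = ~0x4F36 & 0xFFFF = 0xB0C9.

B0C9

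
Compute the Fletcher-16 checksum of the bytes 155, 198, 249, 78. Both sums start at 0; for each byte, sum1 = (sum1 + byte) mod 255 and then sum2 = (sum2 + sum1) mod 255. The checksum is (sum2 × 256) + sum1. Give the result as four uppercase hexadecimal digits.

Running sums (mod 255):
  after byte 0 (155): sum1=155, sum2=155
  after byte 1 (198): sum1=98, sum2=253
  after byte 2 (249): sum1=92, sum2=90
  after byte 3 (78): sum1=170, sum2=5
Checksum = sum2·256 + sum1 = 5·256 + 170 = 1450 = 0x05AA.

05AA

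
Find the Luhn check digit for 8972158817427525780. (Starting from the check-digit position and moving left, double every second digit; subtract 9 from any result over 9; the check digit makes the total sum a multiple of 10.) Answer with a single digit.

4

Partial digits right→left: 0 8 7 5 2 5 7 2 4 7 1 8 8 5 1 2 7 9 8
Double every second digit counting from the check-digit position (so the 1st, 3rd, 5th, ... of the partial from the right).
  doubled (with −9 where >9): 0 5 4 5 8 2 7 2 5 7 → sum 45
  kept as-is: 8 5 5 2 7 8 5 2 9 → sum 51
Total = 45 + 51 = 96.
Check digit = (10 − (96 mod 10)) mod 10 = 4.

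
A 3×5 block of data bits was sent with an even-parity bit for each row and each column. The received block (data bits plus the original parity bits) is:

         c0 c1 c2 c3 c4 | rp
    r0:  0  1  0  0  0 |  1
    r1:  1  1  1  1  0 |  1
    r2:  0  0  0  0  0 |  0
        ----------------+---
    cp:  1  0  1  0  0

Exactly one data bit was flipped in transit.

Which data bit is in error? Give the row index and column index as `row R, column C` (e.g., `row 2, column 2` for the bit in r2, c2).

Recompute each row's even parity and compare to rp:
  r0: data parity 1, sent rp 1 → ok
  r1: data parity 0, sent rp 1 → mismatch
  r2: data parity 0, sent rp 0 → ok
Recompute each column's even parity and compare to cp:
  c0: data parity 1, sent cp 1 → ok
  c1: data parity 0, sent cp 0 → ok
  c2: data parity 1, sent cp 1 → ok
  c3: data parity 1, sent cp 0 → mismatch
  c4: data parity 0, sent cp 0 → ok
Exactly one row (r1) and one column (c3) fail → the flipped bit is at their intersection.

row 1, column 3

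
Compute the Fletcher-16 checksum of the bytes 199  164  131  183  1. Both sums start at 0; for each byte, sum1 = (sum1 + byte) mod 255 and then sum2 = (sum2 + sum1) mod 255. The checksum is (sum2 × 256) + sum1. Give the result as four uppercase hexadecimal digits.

Running sums (mod 255):
  after byte 0 (199): sum1=199, sum2=199
  after byte 1 (164): sum1=108, sum2=52
  after byte 2 (131): sum1=239, sum2=36
  after byte 3 (183): sum1=167, sum2=203
  after byte 4 (1): sum1=168, sum2=116
Checksum = sum2·256 + sum1 = 116·256 + 168 = 29864 = 0x74A8.

74A8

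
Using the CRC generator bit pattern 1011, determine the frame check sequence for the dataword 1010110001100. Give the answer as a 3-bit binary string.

000

Append 3 zeros: 1010110001100000. Divide by 1011 (XOR where the leading bit is 1):
  pos 0: 1010 XOR 1011 = 0001
  pos 3: 1110 XOR 1011 = 0101
  pos 4: 1010 XOR 1011 = 0001
  pos 7: 1011 XOR 1011 = 0000
Remainder (last 3 bits) = 000. This is the CRC / FCS.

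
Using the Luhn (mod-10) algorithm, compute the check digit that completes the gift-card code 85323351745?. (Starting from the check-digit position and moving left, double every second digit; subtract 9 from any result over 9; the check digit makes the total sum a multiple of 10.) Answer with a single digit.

Partial digits right→left: 5 4 7 1 5 3 3 2 3 5 8
Double every second digit counting from the check-digit position (so the 1st, 3rd, 5th, ... of the partial from the right).
  doubled (with −9 where >9): 1 5 1 6 6 7 → sum 26
  kept as-is: 4 1 3 2 5 → sum 15
Total = 26 + 15 = 41.
Check digit = (10 − (41 mod 10)) mod 10 = 9.

9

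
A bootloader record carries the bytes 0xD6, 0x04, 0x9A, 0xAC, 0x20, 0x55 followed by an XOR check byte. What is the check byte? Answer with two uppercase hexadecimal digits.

91

XOR the bytes together:
  start with 0xD6
  0xD6 ⊕ 0x04 = 0xD2
  0xD2 ⊕ 0x9A = 0x48
  0x48 ⊕ 0xAC = 0xE4
  0xE4 ⊕ 0x20 = 0xC4
  0xC4 ⊕ 0x55 = 0x91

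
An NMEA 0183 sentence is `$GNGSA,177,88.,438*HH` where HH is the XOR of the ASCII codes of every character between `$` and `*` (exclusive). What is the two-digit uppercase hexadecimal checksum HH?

XOR the ASCII codes of the payload characters:
  'G' = 0x47 → acc = 0x47
  'N' = 0x4E → acc = 0x09
  'G' = 0x47 → acc = 0x4E
  'S' = 0x53 → acc = 0x1D
  'A' = 0x41 → acc = 0x5C
  ',' = 0x2C → acc = 0x70
  '1' = 0x31 → acc = 0x41
  '7' = 0x37 → acc = 0x76
  '7' = 0x37 → acc = 0x41
  ',' = 0x2C → acc = 0x6D
  '8' = 0x38 → acc = 0x55
  '8' = 0x38 → acc = 0x6D
  '.' = 0x2E → acc = 0x43
  ',' = 0x2C → acc = 0x6F
  '4' = 0x34 → acc = 0x5B
  '3' = 0x33 → acc = 0x68
  '8' = 0x38 → acc = 0x50
Checksum = 0x50.

50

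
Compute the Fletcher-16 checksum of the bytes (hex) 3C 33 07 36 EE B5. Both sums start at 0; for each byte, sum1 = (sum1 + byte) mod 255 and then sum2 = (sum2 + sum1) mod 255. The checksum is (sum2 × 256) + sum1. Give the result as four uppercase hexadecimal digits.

BB51

Running sums (mod 255):
  after byte 0 (3C): sum1=60, sum2=60
  after byte 1 (33): sum1=111, sum2=171
  after byte 2 (07): sum1=118, sum2=34
  after byte 3 (36): sum1=172, sum2=206
  after byte 4 (EE): sum1=155, sum2=106
  after byte 5 (B5): sum1=81, sum2=187
Checksum = sum2·256 + sum1 = 187·256 + 81 = 47953 = 0xBB51.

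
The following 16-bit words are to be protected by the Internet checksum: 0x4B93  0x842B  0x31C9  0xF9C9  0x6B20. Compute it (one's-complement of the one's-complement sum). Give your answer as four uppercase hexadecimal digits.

998D

One's-complement addition (fold any carry out of bit 15 back into bit 0):
  0x4B93 + 0x842B = 0x0CFBE
  0xCFBE + 0x31C9 = 0x10187 → wrap carry → 0x0188
  0x0188 + 0xF9C9 = 0x0FB51
  0xFB51 + 0x6B20 = 0x16671 → wrap carry → 0x6672
One's-complement sum = 0x6672.
Checksum = ~0x6672 & 0xFFFF = 0x998D.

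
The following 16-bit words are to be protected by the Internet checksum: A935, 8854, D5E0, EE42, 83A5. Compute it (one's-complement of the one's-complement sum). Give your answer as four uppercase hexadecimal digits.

86AC

One's-complement addition (fold any carry out of bit 15 back into bit 0):
  0xA935 + 0x8854 = 0x13189 → wrap carry → 0x318A
  0x318A + 0xD5E0 = 0x1076A → wrap carry → 0x076B
  0x076B + 0xEE42 = 0x0F5AD
  0xF5AD + 0x83A5 = 0x17952 → wrap carry → 0x7953
One's-complement sum = 0x7953.
Checksum = ~0x7953 & 0xFFFF = 0x86AC.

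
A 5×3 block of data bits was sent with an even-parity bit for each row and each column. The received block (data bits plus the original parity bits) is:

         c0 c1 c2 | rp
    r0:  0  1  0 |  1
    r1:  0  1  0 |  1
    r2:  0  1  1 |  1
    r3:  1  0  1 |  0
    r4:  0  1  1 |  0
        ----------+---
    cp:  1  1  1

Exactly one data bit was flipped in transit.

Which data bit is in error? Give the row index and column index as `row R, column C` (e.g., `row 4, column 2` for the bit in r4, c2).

Recompute each row's even parity and compare to rp:
  r0: data parity 1, sent rp 1 → ok
  r1: data parity 1, sent rp 1 → ok
  r2: data parity 0, sent rp 1 → mismatch
  r3: data parity 0, sent rp 0 → ok
  r4: data parity 0, sent rp 0 → ok
Recompute each column's even parity and compare to cp:
  c0: data parity 1, sent cp 1 → ok
  c1: data parity 0, sent cp 1 → mismatch
  c2: data parity 1, sent cp 1 → ok
Exactly one row (r2) and one column (c1) fail → the flipped bit is at their intersection.

row 2, column 1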